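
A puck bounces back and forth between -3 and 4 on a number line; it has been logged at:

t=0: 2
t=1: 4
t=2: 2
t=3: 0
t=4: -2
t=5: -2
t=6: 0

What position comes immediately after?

2

The value travels 2 per step and bounces off the walls at -3 and 4.
  step 7: 0 → 2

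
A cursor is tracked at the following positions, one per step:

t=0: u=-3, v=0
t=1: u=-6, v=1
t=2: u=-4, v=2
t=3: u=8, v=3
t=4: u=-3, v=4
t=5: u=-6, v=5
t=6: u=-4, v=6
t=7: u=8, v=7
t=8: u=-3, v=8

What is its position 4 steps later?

u=-3, v=12

U: cycles through -3, -6, -4, 8 every 4 steps. Step 12 lands at position 0 of the cycle → -3.
V: linear, +1 per step → 12 at step 12.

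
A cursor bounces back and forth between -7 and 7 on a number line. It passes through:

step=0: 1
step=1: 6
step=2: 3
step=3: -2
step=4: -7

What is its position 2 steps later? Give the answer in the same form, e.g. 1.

The value reflects between -7 and 7, moving 5 per step.
  step 5: -7 → -2
  step 6: -2 → 3

3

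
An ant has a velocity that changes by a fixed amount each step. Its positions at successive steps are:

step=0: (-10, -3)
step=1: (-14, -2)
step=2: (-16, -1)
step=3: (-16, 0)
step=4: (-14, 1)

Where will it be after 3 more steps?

Taking differences between consecutive positions: (-4, +1), (-2, +1), (+0, +1), (+2, +1). These grow by (+2, +0) each step.
step 5: (-14, 1) + (+4, +1) → (-10, 2)
step 6: (-10, 2) + (+6, +1) → (-4, 3)
step 7: (-4, 3) + (+8, +1) → (4, 4)

(4, 4)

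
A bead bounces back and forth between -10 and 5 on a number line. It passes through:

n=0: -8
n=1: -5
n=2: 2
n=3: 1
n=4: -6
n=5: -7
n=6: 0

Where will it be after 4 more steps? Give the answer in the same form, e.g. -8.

-2

The value reflects between -10 and 5, moving 7 per step.
  step 7: 0 → 3
  step 8: 3 → -4
  step 9: -4 → -9
  step 10: -9 → -2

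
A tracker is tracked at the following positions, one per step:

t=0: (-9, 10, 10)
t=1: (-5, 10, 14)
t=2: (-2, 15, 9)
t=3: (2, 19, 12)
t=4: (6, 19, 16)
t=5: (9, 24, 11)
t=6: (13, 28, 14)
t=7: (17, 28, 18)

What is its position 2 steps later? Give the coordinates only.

Differencing gives (+4, +0, +4), (+3, +5, -5), (+4, +4, +3), (+4, +0, +4), (+3, +5, -5), (+4, +4, +3), (+4, +0, +4). This is the pattern (+4, +0, +4), (+3, +5, -5), (+4, +4, +3) repeated.
step 8: apply (+3, +5, -5) → (20, 33, 13)
step 9: apply (+4, +4, +3) → (24, 37, 16)

(24, 37, 16)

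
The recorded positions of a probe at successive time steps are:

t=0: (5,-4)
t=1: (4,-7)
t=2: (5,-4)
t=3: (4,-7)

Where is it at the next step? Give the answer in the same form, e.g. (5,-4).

(5,-4)

Step-to-step displacements: (-1,-3), (+1,+3), (-1,-3); each is -1× the previous.
step 4: (4,-7) + (+1,+3) → (5,-4)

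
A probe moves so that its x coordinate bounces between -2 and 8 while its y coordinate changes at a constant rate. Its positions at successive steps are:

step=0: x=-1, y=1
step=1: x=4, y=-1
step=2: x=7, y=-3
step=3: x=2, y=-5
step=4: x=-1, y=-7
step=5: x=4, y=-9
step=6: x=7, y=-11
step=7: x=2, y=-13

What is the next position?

The x coordinate reflects between -2 and 8, moving 5 per step.
  step 8: 2 → -1
The y coordinate changes by -2 each step: at step 8 it is -15.

x=-1, y=-15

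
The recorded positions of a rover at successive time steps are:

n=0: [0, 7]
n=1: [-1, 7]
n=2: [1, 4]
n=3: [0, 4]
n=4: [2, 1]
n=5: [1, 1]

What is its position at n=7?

[2, -2]

Differencing gives [-1, +0], [+2, -3], [-1, +0], [+2, -3], [-1, +0]. This is the pattern [-1, +0], [+2, -3] repeated.
step 6: apply [+2, -3] → [3, -2]
step 7: apply [-1, +0] → [2, -2]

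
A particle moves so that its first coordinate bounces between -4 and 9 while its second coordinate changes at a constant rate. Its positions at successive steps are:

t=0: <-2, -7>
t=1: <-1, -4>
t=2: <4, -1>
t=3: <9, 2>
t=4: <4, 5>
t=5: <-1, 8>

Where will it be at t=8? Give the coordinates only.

<8, 17>

The first coordinate reflects between -4 and 9, moving 5 per step.
  step 6: -1 → -2
  step 7: -2 → 3
  step 8: 3 → 8
The second coordinate changes by +3 each step: at step 8 it is 17.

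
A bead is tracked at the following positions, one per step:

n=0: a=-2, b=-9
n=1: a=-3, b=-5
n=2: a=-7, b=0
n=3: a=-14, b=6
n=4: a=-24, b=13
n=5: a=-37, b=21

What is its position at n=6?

a=-53, b=30

Successive displacements: (-1,+4), (-4,+5), (-7,+6), (-10,+7), (-13,+8) — each changes by (-3,+1).
step 6: a=-37, b=21 + (-16,+9) → a=-53, b=30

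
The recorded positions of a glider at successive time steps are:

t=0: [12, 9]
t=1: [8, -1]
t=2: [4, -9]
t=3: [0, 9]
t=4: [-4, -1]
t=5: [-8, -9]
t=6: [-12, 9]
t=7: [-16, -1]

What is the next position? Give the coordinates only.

The first coordinate changes by -4 each step, so at step 8 it is 12 + 8·(-4) = -20.
The second coordinate repeats the cycle [9, -1, -9] with period 3; step 8 mod 3 = 2, giving -9.

[-20, -9]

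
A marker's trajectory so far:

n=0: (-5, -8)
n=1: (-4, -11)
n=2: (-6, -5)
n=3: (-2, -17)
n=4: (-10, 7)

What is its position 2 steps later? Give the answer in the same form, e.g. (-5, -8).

Step-to-step displacements: (+1, -3), (-2, +6), (+4, -12), (-8, +24); each is -2× the previous.
step 5: (-10, 7) + (+16, -48) → (6, -41)
step 6: (6, -41) + (-32, +96) → (-26, 55)

(-26, 55)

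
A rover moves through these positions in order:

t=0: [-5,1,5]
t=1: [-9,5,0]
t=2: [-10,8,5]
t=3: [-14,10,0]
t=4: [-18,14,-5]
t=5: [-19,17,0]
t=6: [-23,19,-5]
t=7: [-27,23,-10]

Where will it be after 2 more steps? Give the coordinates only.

The moves between consecutive positions are [-4,+4,-5], [-1,+3,+5], [-4,+2,-5], [-4,+4,-5], [-1,+3,+5], [-4,+2,-5], [-4,+4,-5]; they repeat the 3-cycle [[-4,+4,-5], [-1,+3,+5], [-4,+2,-5]].
step 8: apply [-1,+3,+5] → [-28,26,-5]
step 9: apply [-4,+2,-5] → [-32,28,-10]

[-32,28,-10]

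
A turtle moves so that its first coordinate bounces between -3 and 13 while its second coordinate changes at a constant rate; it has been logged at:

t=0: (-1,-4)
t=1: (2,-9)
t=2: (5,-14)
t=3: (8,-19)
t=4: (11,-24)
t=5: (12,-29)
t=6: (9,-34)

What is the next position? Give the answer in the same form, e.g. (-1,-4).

The first coordinate travels 3 per step and bounces off the walls at -3 and 13.
  step 7: 9 → 6
The second coordinate changes by -5 each step: at step 7 it is -39.

(6,-39)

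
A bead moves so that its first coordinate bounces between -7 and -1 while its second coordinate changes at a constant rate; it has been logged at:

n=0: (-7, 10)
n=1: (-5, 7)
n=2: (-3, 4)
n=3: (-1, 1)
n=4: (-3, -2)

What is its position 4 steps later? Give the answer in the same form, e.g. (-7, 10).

The first coordinate reflects between -7 and -1, moving 2 per step.
  step 5: -3 → -5
  step 6: -5 → -7
  step 7: -7 → -5
  step 8: -5 → -3
The second coordinate changes by -3 each step: at step 8 it is -14.

(-3, -14)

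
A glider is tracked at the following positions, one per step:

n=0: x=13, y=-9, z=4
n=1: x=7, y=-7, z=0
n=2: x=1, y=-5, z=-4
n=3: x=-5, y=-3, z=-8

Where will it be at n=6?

x=-23, y=3, z=-20

Constant displacement of (-6, +2, -4) per step.
step 4: x=-5, y=-3, z=-8 + (-6, +2, -4) → x=-11, y=-1, z=-12
step 5: x=-11, y=-1, z=-12 + (-6, +2, -4) → x=-17, y=1, z=-16
step 6: x=-17, y=1, z=-16 + (-6, +2, -4) → x=-23, y=3, z=-20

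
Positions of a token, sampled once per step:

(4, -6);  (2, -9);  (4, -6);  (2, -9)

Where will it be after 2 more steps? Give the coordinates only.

Consecutive displacements (-2, -3), (+2, +3), (-2, -3) scale by a factor of -1 each step.
step 4: (2, -9) + (+2, +3) → (4, -6)
step 5: (4, -6) + (-2, -3) → (2, -9)

(2, -9)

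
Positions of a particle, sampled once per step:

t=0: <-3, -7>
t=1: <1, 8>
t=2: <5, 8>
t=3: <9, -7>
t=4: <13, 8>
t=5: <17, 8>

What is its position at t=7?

The first coordinate changes by +4 each step, so at step 7 it is -3 + 7·(4) = 25.
The second coordinate repeats the cycle [-7, 8, 8] with period 3; step 7 mod 3 = 1, giving 8.

<25, 8>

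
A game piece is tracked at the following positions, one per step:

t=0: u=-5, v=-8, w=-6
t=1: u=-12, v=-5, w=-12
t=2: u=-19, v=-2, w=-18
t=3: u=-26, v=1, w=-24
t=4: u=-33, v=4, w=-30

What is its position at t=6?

Each step adds (-7, +3, -6) to the position.
step 5: u=-33, v=4, w=-30 + (-7, +3, -6) → u=-40, v=7, w=-36
step 6: u=-40, v=7, w=-36 + (-7, +3, -6) → u=-47, v=10, w=-42

u=-47, v=10, w=-42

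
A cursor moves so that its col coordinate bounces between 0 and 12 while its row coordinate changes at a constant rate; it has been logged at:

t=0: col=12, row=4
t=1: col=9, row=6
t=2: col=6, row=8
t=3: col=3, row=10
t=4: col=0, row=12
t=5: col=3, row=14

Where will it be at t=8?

col=12, row=20

The col coordinate travels 3 per step and bounces off the walls at 0 and 12.
  step 6: 3 → 6
  step 7: 6 → 9
  step 8: 9 → 12
The row coordinate changes by +2 each step: at step 8 it is 20.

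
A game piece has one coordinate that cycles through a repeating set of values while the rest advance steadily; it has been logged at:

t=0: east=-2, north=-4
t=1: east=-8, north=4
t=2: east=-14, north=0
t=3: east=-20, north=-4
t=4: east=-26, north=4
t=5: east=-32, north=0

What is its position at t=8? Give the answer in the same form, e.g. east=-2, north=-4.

east=-50, north=0

East: linear, -6 per step → -50 at step 8.
North: cycles through -4, 4, 0 every 3 steps. Step 8 lands at position 2 of the cycle → 0.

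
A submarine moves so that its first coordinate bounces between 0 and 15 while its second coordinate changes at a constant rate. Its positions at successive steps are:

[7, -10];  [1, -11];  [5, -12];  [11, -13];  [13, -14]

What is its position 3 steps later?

The first coordinate reflects between 0 and 15, moving 6 per step.
  step 5: 13 → 7
  step 6: 7 → 1
  step 7: 1 → 5
The second coordinate changes by -1 each step: at step 7 it is -17.

[5, -17]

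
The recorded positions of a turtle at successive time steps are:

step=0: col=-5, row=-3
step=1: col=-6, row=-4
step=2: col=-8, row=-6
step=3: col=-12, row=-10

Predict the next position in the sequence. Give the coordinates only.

col=-20, row=-18

Consecutive displacements (-1,-1), (-2,-2), (-4,-4) scale by a factor of 2 each step.
step 4: col=-12, row=-10 + (-8,-8) → col=-20, row=-18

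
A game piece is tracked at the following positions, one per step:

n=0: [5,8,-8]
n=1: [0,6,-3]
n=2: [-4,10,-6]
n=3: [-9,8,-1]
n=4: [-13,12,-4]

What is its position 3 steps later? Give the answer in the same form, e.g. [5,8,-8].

[-27,12,3]

Step-to-step displacements: [-5,-2,+5], [-4,+4,-3], [-5,-2,+5], [-4,+4,-3] — a repeating cycle of length 2.
step 5: apply [-5,-2,+5] → [-18,10,1]
step 6: apply [-4,+4,-3] → [-22,14,-2]
step 7: apply [-5,-2,+5] → [-27,12,3]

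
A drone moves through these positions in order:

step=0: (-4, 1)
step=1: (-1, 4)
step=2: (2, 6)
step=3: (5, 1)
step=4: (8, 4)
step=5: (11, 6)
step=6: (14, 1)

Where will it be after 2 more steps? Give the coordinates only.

First: linear, +3 per step → 20 at step 8.
Second: cycles through 1, 4, 6 every 3 steps. Step 8 lands at position 2 of the cycle → 6.

(20, 6)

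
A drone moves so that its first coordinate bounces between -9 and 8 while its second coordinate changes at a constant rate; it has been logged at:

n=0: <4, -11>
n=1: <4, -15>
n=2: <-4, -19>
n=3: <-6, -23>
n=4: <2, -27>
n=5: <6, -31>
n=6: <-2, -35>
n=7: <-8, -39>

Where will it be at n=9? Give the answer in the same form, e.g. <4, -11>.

<8, -47>

The first coordinate travels 8 per step and bounces off the walls at -9 and 8.
  step 8: -8 → 0
  step 9: 0 → 8
The second coordinate changes by -4 each step: at step 9 it is -47.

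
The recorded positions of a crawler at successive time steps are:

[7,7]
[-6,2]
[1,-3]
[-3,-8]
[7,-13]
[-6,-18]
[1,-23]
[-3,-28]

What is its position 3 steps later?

The first coordinate repeats the cycle [7, -6, 1, -3] with period 4; step 10 mod 4 = 2, giving 1.
The second coordinate changes by -5 each step, so at step 10 it is 7 + 10·(-5) = -43.

[1,-43]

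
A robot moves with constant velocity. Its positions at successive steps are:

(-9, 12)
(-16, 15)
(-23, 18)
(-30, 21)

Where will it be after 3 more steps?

Constant displacement of (-7, +3) per step.
step 4: (-30, 21) + (-7, +3) → (-37, 24)
step 5: (-37, 24) + (-7, +3) → (-44, 27)
step 6: (-44, 27) + (-7, +3) → (-51, 30)

(-51, 30)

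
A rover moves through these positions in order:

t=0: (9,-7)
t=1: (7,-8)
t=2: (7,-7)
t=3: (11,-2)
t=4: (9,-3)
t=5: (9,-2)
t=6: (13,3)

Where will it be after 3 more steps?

The moves between consecutive positions are (-2,-1), (+0,+1), (+4,+5), (-2,-1), (+0,+1), (+4,+5); they repeat the 3-cycle [(-2,-1), (+0,+1), (+4,+5)].
step 7: apply (-2,-1) → (11,2)
step 8: apply (+0,+1) → (11,3)
step 9: apply (+4,+5) → (15,8)

(15,8)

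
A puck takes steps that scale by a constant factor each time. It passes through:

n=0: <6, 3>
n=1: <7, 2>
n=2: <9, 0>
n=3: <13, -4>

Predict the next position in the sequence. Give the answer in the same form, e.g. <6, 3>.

<21, -12>

Consecutive displacements <+1, -1>, <+2, -2>, <+4, -4> scale by a factor of 2 each step.
step 4: <13, -4> + <+8, -8> → <21, -12>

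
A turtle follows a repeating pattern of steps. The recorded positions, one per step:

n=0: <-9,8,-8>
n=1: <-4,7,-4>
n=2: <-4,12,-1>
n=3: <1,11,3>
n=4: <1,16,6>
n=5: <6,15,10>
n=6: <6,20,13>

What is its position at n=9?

Differencing gives <+5,-1,+4>, <+0,+5,+3>, <+5,-1,+4>, <+0,+5,+3>, <+5,-1,+4>, <+0,+5,+3>. This is the pattern <+5,-1,+4>, <+0,+5,+3> repeated.
step 7: apply <+5,-1,+4> → <11,19,17>
step 8: apply <+0,+5,+3> → <11,24,20>
step 9: apply <+5,-1,+4> → <16,23,24>

<16,23,24>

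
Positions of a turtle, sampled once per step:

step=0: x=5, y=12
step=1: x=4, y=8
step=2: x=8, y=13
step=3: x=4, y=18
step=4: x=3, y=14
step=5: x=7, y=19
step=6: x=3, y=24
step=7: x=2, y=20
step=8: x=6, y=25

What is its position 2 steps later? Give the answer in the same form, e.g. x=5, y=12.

x=1, y=26

Differencing gives (-1, -4), (+4, +5), (-4, +5), (-1, -4), (+4, +5), (-4, +5), (-1, -4), (+4, +5). This is the pattern (-1, -4), (+4, +5), (-4, +5) repeated.
step 9: apply (-4, +5) → x=2, y=30
step 10: apply (-1, -4) → x=1, y=26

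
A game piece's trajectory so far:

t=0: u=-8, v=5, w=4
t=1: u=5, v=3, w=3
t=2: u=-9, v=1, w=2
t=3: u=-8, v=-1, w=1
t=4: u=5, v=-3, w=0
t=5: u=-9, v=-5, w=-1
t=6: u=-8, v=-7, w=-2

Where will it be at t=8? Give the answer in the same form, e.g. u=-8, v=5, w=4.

u=-9, v=-11, w=-4

The u coordinate repeats the cycle [-8, 5, -9] with period 3; step 8 mod 3 = 2, giving -9.
The v coordinate changes by -2 each step, so at step 8 it is 5 + 8·(-2) = -11.
The w coordinate changes by -1 each step, so at step 8 it is 4 + 8·(-1) = -4.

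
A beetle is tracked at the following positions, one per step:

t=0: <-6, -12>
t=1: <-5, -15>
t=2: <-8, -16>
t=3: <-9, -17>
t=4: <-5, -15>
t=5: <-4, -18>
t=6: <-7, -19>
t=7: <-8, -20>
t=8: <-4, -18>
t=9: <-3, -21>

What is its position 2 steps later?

<-7, -23>

Step-to-step displacements: <+1, -3>, <-3, -1>, <-1, -1>, <+4, +2>, <+1, -3>, <-3, -1>, <-1, -1>, <+4, +2>, <+1, -3> — a repeating cycle of length 4.
step 10: apply <-3, -1> → <-6, -22>
step 11: apply <-1, -1> → <-7, -23>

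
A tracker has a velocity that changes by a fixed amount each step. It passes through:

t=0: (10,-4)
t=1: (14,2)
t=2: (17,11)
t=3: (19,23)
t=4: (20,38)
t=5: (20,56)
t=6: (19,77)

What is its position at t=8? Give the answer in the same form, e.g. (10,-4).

Successive displacements: (+4,+6), (+3,+9), (+2,+12), (+1,+15), (+0,+18), (-1,+21) — each changes by (-1,+3).
step 7: (19,77) + (-2,+24) → (17,101)
step 8: (17,101) + (-3,+27) → (14,128)

(14,128)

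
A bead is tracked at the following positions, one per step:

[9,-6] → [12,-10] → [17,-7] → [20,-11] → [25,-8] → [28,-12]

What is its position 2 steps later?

[36,-13]

Step-to-step displacements: [+3,-4], [+5,+3], [+3,-4], [+5,+3], [+3,-4] — a repeating cycle of length 2.
step 6: apply [+5,+3] → [33,-9]
step 7: apply [+3,-4] → [36,-13]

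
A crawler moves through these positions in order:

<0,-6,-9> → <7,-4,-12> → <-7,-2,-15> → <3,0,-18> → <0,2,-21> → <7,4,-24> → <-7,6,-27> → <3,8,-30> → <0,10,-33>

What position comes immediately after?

<7,12,-36>

The first coordinate repeats the cycle [0, 7, -7, 3] with period 4; step 9 mod 4 = 1, giving 7.
The second coordinate changes by +2 each step, so at step 9 it is -6 + 9·(2) = 12.
The third coordinate changes by -3 each step, so at step 9 it is -9 + 9·(-3) = -36.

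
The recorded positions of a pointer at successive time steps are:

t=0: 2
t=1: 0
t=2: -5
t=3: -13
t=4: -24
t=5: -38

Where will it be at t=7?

Taking differences between consecutive positions: -2, -5, -8, -11, -14. These grow by -3 each step.
step 6: -38 − 17 → -55
step 7: -55 − 20 → -75

-75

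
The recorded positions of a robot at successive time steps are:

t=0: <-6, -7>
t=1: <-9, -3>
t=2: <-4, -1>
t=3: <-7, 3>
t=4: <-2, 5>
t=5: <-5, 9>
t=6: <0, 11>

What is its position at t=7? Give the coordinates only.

The moves between consecutive positions are <-3, +4>, <+5, +2>, <-3, +4>, <+5, +2>, <-3, +4>, <+5, +2>; they repeat the 2-cycle [<-3, +4>, <+5, +2>].
step 7: apply <-3, +4> → <-3, 15>

<-3, 15>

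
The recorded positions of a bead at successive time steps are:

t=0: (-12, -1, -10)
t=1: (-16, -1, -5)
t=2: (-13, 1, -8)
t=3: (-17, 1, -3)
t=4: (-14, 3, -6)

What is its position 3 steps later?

(-19, 5, 1)

The moves between consecutive positions are (-4, +0, +5), (+3, +2, -3), (-4, +0, +5), (+3, +2, -3); they repeat the 2-cycle [(-4, +0, +5), (+3, +2, -3)].
step 5: apply (-4, +0, +5) → (-18, 3, -1)
step 6: apply (+3, +2, -3) → (-15, 5, -4)
step 7: apply (-4, +0, +5) → (-19, 5, 1)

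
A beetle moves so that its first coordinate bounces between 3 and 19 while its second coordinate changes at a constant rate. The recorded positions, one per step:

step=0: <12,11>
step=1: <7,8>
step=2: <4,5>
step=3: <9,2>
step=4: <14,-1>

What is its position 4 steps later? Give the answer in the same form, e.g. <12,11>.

The first coordinate travels 5 per step and bounces off the walls at 3 and 19.
  step 5: 14 → 19
  step 6: 19 → 14
  step 7: 14 → 9
  step 8: 9 → 4
The second coordinate changes by -3 each step: at step 8 it is -13.

<4,-13>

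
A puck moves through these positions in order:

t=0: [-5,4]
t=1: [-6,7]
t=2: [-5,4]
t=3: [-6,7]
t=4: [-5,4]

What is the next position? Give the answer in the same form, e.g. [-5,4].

[-6,7]

Step-to-step displacements: [-1,+3], [+1,-3], [-1,+3], [+1,-3]; each is -1× the previous.
step 5: [-5,4] + [-1,+3] → [-6,7]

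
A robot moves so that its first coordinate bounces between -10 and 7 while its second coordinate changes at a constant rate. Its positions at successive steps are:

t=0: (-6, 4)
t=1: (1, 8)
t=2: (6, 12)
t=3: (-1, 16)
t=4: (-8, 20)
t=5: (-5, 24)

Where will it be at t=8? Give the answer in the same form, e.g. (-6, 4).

(-2, 36)

The first coordinate reflects between -10 and 7, moving 7 per step.
  step 6: -5 → 2
  step 7: 2 → 5
  step 8: 5 → -2
The second coordinate changes by +4 each step: at step 8 it is 36.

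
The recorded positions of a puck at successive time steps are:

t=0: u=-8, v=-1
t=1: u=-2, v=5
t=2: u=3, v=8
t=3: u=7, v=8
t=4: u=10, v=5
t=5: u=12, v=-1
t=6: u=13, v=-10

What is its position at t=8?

First differences are (+6,+6), (+5,+3), (+4,+0), (+3,-3), (+2,-6), (+1,-9); their common second difference is (-1,-3) (constant acceleration).
step 7: u=13, v=-10 + (+0,-12) → u=13, v=-22
step 8: u=13, v=-22 + (-1,-15) → u=12, v=-37

u=12, v=-37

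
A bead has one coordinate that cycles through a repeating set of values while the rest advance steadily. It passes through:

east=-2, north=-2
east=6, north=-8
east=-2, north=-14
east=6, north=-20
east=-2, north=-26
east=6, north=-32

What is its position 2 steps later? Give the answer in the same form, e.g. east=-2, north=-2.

east=6, north=-44

East: cycles through -2, 6 every 2 steps. Step 7 lands at position 1 of the cycle → 6.
North: linear, -6 per step → -44 at step 7.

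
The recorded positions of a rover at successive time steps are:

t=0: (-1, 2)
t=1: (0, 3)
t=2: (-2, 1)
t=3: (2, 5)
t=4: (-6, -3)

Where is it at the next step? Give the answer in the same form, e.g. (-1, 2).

(10, 13)

Step-to-step displacements: (+1, +1), (-2, -2), (+4, +4), (-8, -8); each is -2× the previous.
step 5: (-6, -3) + (+16, +16) → (10, 13)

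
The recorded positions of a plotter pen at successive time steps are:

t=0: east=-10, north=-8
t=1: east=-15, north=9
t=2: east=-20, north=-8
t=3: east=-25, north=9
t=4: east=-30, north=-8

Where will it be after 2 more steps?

east=-40, north=-8

East: linear, -5 per step → -40 at step 6.
North: cycles through -8, 9 every 2 steps. Step 6 lands at position 0 of the cycle → -8.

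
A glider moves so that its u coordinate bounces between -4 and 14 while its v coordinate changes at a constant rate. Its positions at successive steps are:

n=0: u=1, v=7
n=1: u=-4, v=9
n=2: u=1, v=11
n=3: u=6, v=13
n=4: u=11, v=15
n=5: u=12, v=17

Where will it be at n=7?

The u coordinate travels 5 per step and bounces off the walls at -4 and 14.
  step 6: 12 → 7
  step 7: 7 → 2
The v coordinate changes by +2 each step: at step 7 it is 21.

u=2, v=21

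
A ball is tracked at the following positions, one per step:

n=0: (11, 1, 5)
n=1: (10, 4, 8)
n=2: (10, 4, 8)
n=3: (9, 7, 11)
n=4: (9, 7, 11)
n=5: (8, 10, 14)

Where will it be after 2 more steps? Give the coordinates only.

Differencing gives (-1, +3, +3), (+0, +0, +0), (-1, +3, +3), (+0, +0, +0), (-1, +3, +3). This is the pattern (-1, +3, +3), (+0, +0, +0) repeated.
step 6: apply (+0, +0, +0) → (8, 10, 14)
step 7: apply (-1, +3, +3) → (7, 13, 17)

(7, 13, 17)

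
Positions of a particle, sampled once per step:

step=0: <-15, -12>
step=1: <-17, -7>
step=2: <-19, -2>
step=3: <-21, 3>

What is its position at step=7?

<-29, 23>

The position changes by <-2, +5> every step.
step 4: <-21, 3> + <-2, +5> → <-23, 8>
step 5: <-23, 8> + <-2, +5> → <-25, 13>
step 6: <-25, 13> + <-2, +5> → <-27, 18>
step 7: <-27, 18> + <-2, +5> → <-29, 23>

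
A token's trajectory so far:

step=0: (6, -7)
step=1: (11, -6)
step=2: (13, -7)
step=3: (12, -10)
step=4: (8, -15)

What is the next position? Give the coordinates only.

First differences are (+5, +1), (+2, -1), (-1, -3), (-4, -5); their common second difference is (-3, -2) (constant acceleration).
step 5: (8, -15) + (-7, -7) → (1, -22)

(1, -22)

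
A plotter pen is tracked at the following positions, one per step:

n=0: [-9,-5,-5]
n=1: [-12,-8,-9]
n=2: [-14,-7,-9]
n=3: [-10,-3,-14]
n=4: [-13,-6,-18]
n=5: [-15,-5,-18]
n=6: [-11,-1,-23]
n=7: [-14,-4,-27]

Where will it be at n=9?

The moves between consecutive positions are [-3,-3,-4], [-2,+1,+0], [+4,+4,-5], [-3,-3,-4], [-2,+1,+0], [+4,+4,-5], [-3,-3,-4]; they repeat the 3-cycle [[-3,-3,-4], [-2,+1,+0], [+4,+4,-5]].
step 8: apply [-2,+1,+0] → [-16,-3,-27]
step 9: apply [+4,+4,-5] → [-12,1,-32]

[-12,1,-32]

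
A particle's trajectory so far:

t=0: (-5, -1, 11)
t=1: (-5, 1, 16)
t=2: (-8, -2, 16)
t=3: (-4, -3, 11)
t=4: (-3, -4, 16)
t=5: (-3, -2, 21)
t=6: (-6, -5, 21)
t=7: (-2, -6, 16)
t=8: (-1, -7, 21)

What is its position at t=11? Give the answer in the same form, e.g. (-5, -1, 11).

Differencing gives (+0, +2, +5), (-3, -3, +0), (+4, -1, -5), (+1, -1, +5), (+0, +2, +5), (-3, -3, +0), (+4, -1, -5), (+1, -1, +5). This is the pattern (+0, +2, +5), (-3, -3, +0), (+4, -1, -5), (+1, -1, +5) repeated.
step 9: apply (+0, +2, +5) → (-1, -5, 26)
step 10: apply (-3, -3, +0) → (-4, -8, 26)
step 11: apply (+4, -1, -5) → (0, -9, 21)

(0, -9, 21)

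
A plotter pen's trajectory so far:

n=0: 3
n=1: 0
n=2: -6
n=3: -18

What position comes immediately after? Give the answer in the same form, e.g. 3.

-42

Step-to-step displacements: -3, -6, -12; each is 2× the previous.
step 4: -18 − 24 → -42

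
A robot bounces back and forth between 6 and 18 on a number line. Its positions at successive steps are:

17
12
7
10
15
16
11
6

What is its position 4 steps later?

10

The value reflects between 6 and 18, moving 5 per step.
  step 8: 6 → 11
  step 9: 11 → 16
  step 10: 16 → 15
  step 11: 15 → 10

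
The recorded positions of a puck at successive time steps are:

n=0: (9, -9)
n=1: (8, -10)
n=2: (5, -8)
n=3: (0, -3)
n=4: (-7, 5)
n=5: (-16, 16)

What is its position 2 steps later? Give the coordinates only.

First differences are (-1, -1), (-3, +2), (-5, +5), (-7, +8), (-9, +11); their common second difference is (-2, +3) (constant acceleration).
step 6: (-16, 16) + (-11, +14) → (-27, 30)
step 7: (-27, 30) + (-13, +17) → (-40, 47)

(-40, 47)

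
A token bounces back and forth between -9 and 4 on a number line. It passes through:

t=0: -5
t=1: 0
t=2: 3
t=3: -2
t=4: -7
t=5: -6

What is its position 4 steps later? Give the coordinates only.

-6

The value travels 5 per step and bounces off the walls at -9 and 4.
  step 6: -6 → -1
  step 7: -1 → 4
  step 8: 4 → -1
  step 9: -1 → -6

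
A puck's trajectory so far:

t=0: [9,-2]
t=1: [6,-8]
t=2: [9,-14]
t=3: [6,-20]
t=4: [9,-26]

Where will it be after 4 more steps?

[9,-50]

The first coordinate repeats the cycle [9, 6] with period 2; step 8 mod 2 = 0, giving 9.
The second coordinate changes by -6 each step, so at step 8 it is -2 + 8·(-6) = -50.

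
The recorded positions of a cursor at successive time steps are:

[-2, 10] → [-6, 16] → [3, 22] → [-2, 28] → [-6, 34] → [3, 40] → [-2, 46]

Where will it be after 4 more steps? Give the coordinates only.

First: cycles through -2, -6, 3 every 3 steps. Step 10 lands at position 1 of the cycle → -6.
Second: linear, +6 per step → 70 at step 10.

[-6, 70]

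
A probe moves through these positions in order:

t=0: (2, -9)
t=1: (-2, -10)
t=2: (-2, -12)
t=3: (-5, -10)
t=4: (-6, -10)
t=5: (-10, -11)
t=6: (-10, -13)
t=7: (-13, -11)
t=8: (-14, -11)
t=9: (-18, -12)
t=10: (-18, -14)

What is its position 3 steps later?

(-26, -13)

Differencing gives (-4, -1), (+0, -2), (-3, +2), (-1, +0), (-4, -1), (+0, -2), (-3, +2), (-1, +0), (-4, -1), (+0, -2). This is the pattern (-4, -1), (+0, -2), (-3, +2), (-1, +0) repeated.
step 11: apply (-3, +2) → (-21, -12)
step 12: apply (-1, +0) → (-22, -12)
step 13: apply (-4, -1) → (-26, -13)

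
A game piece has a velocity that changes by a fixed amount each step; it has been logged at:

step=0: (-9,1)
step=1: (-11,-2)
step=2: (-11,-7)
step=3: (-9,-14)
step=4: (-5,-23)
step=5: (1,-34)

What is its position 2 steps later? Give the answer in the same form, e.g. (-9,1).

(19,-62)

First differences are (-2,-3), (+0,-5), (+2,-7), (+4,-9), (+6,-11); their common second difference is (+2,-2) (constant acceleration).
step 6: (1,-34) + (+8,-13) → (9,-47)
step 7: (9,-47) + (+10,-15) → (19,-62)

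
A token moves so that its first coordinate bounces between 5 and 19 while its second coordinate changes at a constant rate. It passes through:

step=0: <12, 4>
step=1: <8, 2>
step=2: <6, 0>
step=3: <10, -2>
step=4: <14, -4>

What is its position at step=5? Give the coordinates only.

The first coordinate reflects between 5 and 19, moving 4 per step.
  step 5: 14 → 18
The second coordinate changes by -2 each step: at step 5 it is -6.

<18, -6>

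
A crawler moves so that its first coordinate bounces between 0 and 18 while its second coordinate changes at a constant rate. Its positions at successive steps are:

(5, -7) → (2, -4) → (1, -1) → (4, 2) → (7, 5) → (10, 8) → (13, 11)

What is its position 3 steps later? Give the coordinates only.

The first coordinate travels 3 per step and bounces off the walls at 0 and 18.
  step 7: 13 → 16
  step 8: 16 → 17
  step 9: 17 → 14
The second coordinate changes by +3 each step: at step 9 it is 20.

(14, 20)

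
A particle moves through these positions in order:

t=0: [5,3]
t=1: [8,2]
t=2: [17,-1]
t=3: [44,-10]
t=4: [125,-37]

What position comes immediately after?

[368,-118]

The jumps are [+3,-1], [+9,-3], [+27,-9], [+81,-27] — a geometric progression with ratio 3.
step 5: [125,-37] + [+243,-81] → [368,-118]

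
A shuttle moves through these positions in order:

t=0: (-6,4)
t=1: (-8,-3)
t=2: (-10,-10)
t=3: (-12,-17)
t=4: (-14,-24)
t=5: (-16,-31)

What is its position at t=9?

Each step adds (-2,-7) to the position.
step 6: (-16,-31) + (-2,-7) → (-18,-38)
step 7: (-18,-38) + (-2,-7) → (-20,-45)
step 8: (-20,-45) + (-2,-7) → (-22,-52)
step 9: (-22,-52) + (-2,-7) → (-24,-59)

(-24,-59)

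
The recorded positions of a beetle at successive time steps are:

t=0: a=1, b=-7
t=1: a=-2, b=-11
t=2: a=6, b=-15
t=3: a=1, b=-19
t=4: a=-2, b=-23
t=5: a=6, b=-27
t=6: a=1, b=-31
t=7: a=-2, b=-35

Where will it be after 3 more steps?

a=-2, b=-47

The a coordinate repeats the cycle [1, -2, 6] with period 3; step 10 mod 3 = 1, giving -2.
The b coordinate changes by -4 each step, so at step 10 it is -7 + 10·(-4) = -47.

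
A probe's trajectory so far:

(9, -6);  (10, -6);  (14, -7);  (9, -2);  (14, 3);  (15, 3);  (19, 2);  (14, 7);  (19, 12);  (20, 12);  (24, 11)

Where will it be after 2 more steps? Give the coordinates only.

(24, 21)

The moves between consecutive positions are (+1, +0), (+4, -1), (-5, +5), (+5, +5), (+1, +0), (+4, -1), (-5, +5), (+5, +5), (+1, +0), (+4, -1); they repeat the 4-cycle [(+1, +0), (+4, -1), (-5, +5), (+5, +5)].
step 11: apply (-5, +5) → (19, 16)
step 12: apply (+5, +5) → (24, 21)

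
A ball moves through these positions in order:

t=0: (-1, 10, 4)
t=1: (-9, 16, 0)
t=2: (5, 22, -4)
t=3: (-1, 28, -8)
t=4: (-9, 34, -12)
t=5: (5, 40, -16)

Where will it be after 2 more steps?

(-9, 52, -24)

First: cycles through -1, -9, 5 every 3 steps. Step 7 lands at position 1 of the cycle → -9.
Second: linear, +6 per step → 52 at step 7.
Third: linear, -4 per step → -24 at step 7.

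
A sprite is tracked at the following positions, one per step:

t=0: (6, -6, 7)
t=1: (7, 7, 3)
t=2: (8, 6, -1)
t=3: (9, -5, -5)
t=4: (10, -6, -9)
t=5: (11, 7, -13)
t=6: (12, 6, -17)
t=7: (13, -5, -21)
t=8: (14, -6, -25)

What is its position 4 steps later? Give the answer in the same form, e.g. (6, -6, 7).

(18, -6, -41)

The first coordinate changes by +1 each step, so at step 12 it is 6 + 12·(1) = 18.
The second coordinate repeats the cycle [-6, 7, 6, -5] with period 4; step 12 mod 4 = 0, giving -6.
The third coordinate changes by -4 each step, so at step 12 it is 7 + 12·(-4) = -41.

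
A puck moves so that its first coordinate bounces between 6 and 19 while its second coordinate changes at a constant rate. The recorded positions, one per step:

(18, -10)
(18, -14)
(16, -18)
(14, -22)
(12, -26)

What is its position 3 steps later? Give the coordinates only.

The first coordinate reflects between 6 and 19, moving 2 per step.
  step 5: 12 → 10
  step 6: 10 → 8
  step 7: 8 → 6
The second coordinate changes by -4 each step: at step 7 it is -38.

(6, -38)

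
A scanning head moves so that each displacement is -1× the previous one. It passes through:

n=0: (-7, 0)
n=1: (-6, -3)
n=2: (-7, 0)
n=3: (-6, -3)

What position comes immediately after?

(-7, 0)

The jumps are (+1, -3), (-1, +3), (+1, -3) — a geometric progression with ratio -1.
step 4: (-6, -3) + (-1, +3) → (-7, 0)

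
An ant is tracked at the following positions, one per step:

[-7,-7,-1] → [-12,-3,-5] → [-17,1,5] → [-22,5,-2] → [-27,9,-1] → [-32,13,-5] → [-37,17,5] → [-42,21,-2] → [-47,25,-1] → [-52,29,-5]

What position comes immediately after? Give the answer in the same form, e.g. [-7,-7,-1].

First: linear, -5 per step → -57 at step 10.
Second: linear, +4 per step → 33 at step 10.
Third: cycles through -1, -5, 5, -2 every 4 steps. Step 10 lands at position 2 of the cycle → 5.

[-57,33,5]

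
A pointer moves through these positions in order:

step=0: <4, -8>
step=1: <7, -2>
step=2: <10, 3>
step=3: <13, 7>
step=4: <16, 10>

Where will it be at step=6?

Taking differences between consecutive positions: <+3, +6>, <+3, +5>, <+3, +4>, <+3, +3>. These grow by <+0, -1> each step.
step 5: <16, 10> + <+3, +2> → <19, 12>
step 6: <19, 12> + <+3, +1> → <22, 13>

<22, 13>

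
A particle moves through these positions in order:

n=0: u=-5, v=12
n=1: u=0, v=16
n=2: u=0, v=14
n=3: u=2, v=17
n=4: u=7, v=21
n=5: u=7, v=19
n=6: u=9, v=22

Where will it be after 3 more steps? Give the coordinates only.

The moves between consecutive positions are (+5, +4), (+0, -2), (+2, +3), (+5, +4), (+0, -2), (+2, +3); they repeat the 3-cycle [(+5, +4), (+0, -2), (+2, +3)].
step 7: apply (+5, +4) → u=14, v=26
step 8: apply (+0, -2) → u=14, v=24
step 9: apply (+2, +3) → u=16, v=27

u=16, v=27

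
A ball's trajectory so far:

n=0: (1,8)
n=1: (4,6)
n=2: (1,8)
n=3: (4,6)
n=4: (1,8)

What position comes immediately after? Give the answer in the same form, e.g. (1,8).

Step-to-step displacements: (+3,-2), (-3,+2), (+3,-2), (-3,+2); each is -1× the previous.
step 5: (1,8) + (+3,-2) → (4,6)

(4,6)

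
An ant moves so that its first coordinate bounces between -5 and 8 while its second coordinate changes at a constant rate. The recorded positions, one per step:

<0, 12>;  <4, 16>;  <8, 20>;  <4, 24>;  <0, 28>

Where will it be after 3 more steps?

The first coordinate travels 4 per step and bounces off the walls at -5 and 8.
  step 5: 0 → -4
  step 6: -4 → -2
  step 7: -2 → 2
The second coordinate changes by +4 each step: at step 7 it is 40.

<2, 40>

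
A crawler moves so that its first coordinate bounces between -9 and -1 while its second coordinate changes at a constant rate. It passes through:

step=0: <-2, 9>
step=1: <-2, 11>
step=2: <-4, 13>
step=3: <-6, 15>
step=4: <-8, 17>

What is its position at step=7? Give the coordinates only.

The first coordinate reflects between -9 and -1, moving 2 per step.
  step 5: -8 → -8
  step 6: -8 → -6
  step 7: -6 → -4
The second coordinate changes by +2 each step: at step 7 it is 23.

<-4, 23>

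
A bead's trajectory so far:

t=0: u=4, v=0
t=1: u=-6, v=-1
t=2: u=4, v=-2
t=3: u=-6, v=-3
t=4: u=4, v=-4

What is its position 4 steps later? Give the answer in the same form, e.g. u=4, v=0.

u=4, v=-8

U: cycles through 4, -6 every 2 steps. Step 8 lands at position 0 of the cycle → 4.
V: linear, -1 per step → -8 at step 8.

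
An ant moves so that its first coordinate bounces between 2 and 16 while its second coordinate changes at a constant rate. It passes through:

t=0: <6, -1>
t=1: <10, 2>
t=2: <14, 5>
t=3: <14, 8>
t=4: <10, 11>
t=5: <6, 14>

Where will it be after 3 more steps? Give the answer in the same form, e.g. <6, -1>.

<10, 23>

The first coordinate travels 4 per step and bounces off the walls at 2 and 16.
  step 6: 6 → 2
  step 7: 2 → 6
  step 8: 6 → 10
The second coordinate changes by +3 each step: at step 8 it is 23.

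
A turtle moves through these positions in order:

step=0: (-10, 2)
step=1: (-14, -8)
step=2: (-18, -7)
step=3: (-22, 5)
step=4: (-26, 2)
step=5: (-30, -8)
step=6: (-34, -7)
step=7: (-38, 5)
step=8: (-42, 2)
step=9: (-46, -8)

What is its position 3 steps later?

The first coordinate changes by -4 each step, so at step 12 it is -10 + 12·(-4) = -58.
The second coordinate repeats the cycle [2, -8, -7, 5] with period 4; step 12 mod 4 = 0, giving 2.

(-58, 2)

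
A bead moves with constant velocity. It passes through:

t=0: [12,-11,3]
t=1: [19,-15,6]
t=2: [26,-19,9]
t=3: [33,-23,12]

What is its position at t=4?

[40,-27,15]

Each step adds [+7,-4,+3] to the position.
step 4: [33,-23,12] + [+7,-4,+3] → [40,-27,15]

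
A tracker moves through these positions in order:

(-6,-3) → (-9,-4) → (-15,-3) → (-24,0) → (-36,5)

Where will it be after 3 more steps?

Successive displacements: (-3,-1), (-6,+1), (-9,+3), (-12,+5) — each changes by (-3,+2).
step 5: (-36,5) + (-15,+7) → (-51,12)
step 6: (-51,12) + (-18,+9) → (-69,21)
step 7: (-69,21) + (-21,+11) → (-90,32)

(-90,32)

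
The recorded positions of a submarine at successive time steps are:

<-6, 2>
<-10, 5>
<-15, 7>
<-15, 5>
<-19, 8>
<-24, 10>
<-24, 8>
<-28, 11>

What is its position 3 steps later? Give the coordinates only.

<-37, 14>

Step-to-step displacements: <-4, +3>, <-5, +2>, <+0, -2>, <-4, +3>, <-5, +2>, <+0, -2>, <-4, +3> — a repeating cycle of length 3.
step 8: apply <-5, +2> → <-33, 13>
step 9: apply <+0, -2> → <-33, 11>
step 10: apply <-4, +3> → <-37, 14>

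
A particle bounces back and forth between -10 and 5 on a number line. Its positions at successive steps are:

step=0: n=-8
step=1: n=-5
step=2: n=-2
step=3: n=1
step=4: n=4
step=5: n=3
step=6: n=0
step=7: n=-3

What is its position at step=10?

n=-8

The value travels 3 per step and bounces off the walls at -10 and 5.
  step 8: -3 → -6
  step 9: -6 → -9
  step 10: -9 → -8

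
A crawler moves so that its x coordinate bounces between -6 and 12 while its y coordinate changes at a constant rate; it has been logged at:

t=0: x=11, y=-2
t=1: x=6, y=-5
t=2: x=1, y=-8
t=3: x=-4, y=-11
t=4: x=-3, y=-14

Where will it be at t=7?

x=12, y=-23

The x coordinate travels 5 per step and bounces off the walls at -6 and 12.
  step 5: -3 → 2
  step 6: 2 → 7
  step 7: 7 → 12
The y coordinate changes by -3 each step: at step 7 it is -23.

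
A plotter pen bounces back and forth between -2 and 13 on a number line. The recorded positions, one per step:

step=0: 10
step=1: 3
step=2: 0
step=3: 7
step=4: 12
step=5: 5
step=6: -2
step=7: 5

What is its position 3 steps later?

0

The value travels 7 per step and bounces off the walls at -2 and 13.
  step 8: 5 → 12
  step 9: 12 → 7
  step 10: 7 → 0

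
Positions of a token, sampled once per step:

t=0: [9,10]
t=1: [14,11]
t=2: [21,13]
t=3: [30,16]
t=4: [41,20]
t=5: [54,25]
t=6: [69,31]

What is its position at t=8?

[105,46]

First differences are [+5,+1], [+7,+2], [+9,+3], [+11,+4], [+13,+5], [+15,+6]; their common second difference is [+2,+1] (constant acceleration).
step 7: [69,31] + [+17,+7] → [86,38]
step 8: [86,38] + [+19,+8] → [105,46]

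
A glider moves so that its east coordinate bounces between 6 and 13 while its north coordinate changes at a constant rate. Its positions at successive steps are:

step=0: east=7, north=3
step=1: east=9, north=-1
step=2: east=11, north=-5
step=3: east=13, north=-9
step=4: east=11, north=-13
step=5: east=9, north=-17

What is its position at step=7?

The east coordinate reflects between 6 and 13, moving 2 per step.
  step 6: 9 → 7
  step 7: 7 → 7
The north coordinate changes by -4 each step: at step 7 it is -25.

east=7, north=-25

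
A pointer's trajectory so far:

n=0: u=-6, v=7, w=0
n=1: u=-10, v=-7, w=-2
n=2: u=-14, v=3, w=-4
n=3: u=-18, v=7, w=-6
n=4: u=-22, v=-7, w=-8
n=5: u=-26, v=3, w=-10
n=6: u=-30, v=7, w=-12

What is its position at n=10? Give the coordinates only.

u=-46, v=-7, w=-20

U: linear, -4 per step → -46 at step 10.
V: cycles through 7, -7, 3 every 3 steps. Step 10 lands at position 1 of the cycle → -7.
W: linear, -2 per step → -20 at step 10.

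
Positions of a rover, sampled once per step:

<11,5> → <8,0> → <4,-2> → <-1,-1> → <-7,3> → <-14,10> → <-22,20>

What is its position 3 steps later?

<-52,68>

Taking differences between consecutive positions: <-3,-5>, <-4,-2>, <-5,+1>, <-6,+4>, <-7,+7>, <-8,+10>. These grow by <-1,+3> each step.
step 7: <-22,20> + <-9,+13> → <-31,33>
step 8: <-31,33> + <-10,+16> → <-41,49>
step 9: <-41,49> + <-11,+19> → <-52,68>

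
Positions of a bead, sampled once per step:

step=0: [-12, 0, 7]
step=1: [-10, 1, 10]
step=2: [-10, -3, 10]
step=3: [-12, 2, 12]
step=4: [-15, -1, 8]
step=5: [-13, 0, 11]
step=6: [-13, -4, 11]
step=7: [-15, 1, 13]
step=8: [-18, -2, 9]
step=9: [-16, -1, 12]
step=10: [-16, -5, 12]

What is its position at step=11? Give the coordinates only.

The moves between consecutive positions are [+2, +1, +3], [+0, -4, +0], [-2, +5, +2], [-3, -3, -4], [+2, +1, +3], [+0, -4, +0], [-2, +5, +2], [-3, -3, -4], [+2, +1, +3], [+0, -4, +0]; they repeat the 4-cycle [[+2, +1, +3], [+0, -4, +0], [-2, +5, +2], [-3, -3, -4]].
step 11: apply [-2, +5, +2] → [-18, 0, 14]

[-18, 0, 14]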